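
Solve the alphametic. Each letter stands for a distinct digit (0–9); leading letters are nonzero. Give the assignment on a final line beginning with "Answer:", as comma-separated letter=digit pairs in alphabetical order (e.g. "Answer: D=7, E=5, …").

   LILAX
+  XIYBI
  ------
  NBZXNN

Step 1. [col 1: X + I ≡ N (mod 10)] column 1 (X + I ≡ N (mod 10), carry-in 0) doesn't pin I yet; pick I=2 and continue ⇒ I=2.
Step 2. [col 1: X + I ≡ N (mod 10)] column 1 (X + I ≡ N (mod 10), carry-in 0) doesn't pin X yet; pick X=9 and continue, so X=9.
Step 3. [col 1: X + I ≡ N (mod 10)] from column 1 (X=9, I=2, carry-in 0, digits 2,9 already taken and all letters distinct): N must equal 1 ⇒ N=1.
Step 4. [col 2: A + B ≡ N (mod 10)] column 2 (A + B ≡ N (mod 10), carry-in 1) doesn't pin A yet; pick A=3 and continue, so A=3.
Step 5. [col 2: A + B ≡ N (mod 10)] column 2 reads A+B+carry(1)=N with A=3, N=1; with digits 1,2,3,9 already taken and all letters distinct, the only value for B is 7. So B=7.
Step 6. [col 3: L + Y ≡ X (mod 10)] L=8 is one option consistent with column 3 (L + Y ≡ X (mod 10), carry-in 1) — take it. So L=8.
Step 7. [col 3: L + Y ≡ X (mod 10)] in column 3 we have L+Y≡X with carry-in 1; given L=8, X=9 and digits 1,2,3,7,8,9 already taken and all letters distinct, that pins Y to 0, so Y=0.
Step 8. [col 4: I + I ≡ Z (mod 10)] in column 4 we have I+I≡Z with carry-in 0; given I=2 and digits 0,1,2,3,7,8,9 already taken and all letters distinct, that pins Z to 4 ⇒ Z=4.

Answer: A=3, B=7, I=2, L=8, N=1, X=9, Y=0, Z=4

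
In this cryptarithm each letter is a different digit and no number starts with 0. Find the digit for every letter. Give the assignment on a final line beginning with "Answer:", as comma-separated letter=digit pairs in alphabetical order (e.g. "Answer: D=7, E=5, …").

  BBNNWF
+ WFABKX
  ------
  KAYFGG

Step 1. [col 1: F + X ≡ G (mod 10)] no forcing yet in column 1 (carry-in 0); G=6 is free and consistent — try it, so G=6.
Step 2. [col 1: F + X ≡ G (mod 10)] several values work for F in column 1 (F + X ≡ G (mod 10), carry-in 0); try F=1, so F=1.
Step 3. [col 1: F + X ≡ G (mod 10)] column 1: given F=1, G=6, carry-in 0, and digits 1,6 already taken and all letters distinct, F+X≡G (mod 10) forces X=5 ⇒ X=5.
Step 4. [col 2: W + K ≡ G (mod 10)] K=9 is one option consistent with column 2 (W + K ≡ G (mod 10), carry-in 0) — take it. So K=9.
Step 5. [col 2: W + K ≡ G (mod 10)] from column 2 (K=9, G=6, carry-in 0, digits 1,5,6,9 already taken and all letters distinct): W must equal 7 ⇒ W=7.
Step 6. [col 3: N + B ≡ F (mod 10)] several values work for N in column 3 (N + B ≡ F (mod 10), carry-in 1); try N=8 ⇒ N=8.
Step 7. [col 3: N + B ≡ F (mod 10)] in column 3 we have N+B≡F with carry-in 1; given N=8, F=1 and digits 1,5,6,7,8,9 already taken and all letters distinct, that pins B to 2. So B=2.
Step 8. [col 4: N + A ≡ Y (mod 10)] in column 4 we have N+A≡Y with carry-in 1; given N=8 and digits 1,2,5,6,7,8,9 already taken and all letters distinct, that pins Y to 3. So Y=3.
Step 9. [col 4: N + A ≡ Y (mod 10)] column 4: given N=8, Y=3, carry-in 1, and digits 1,2,3,5,6,7,8,9 already taken and all letters distinct, N+A≡Y (mod 10) forces A=4, so A=4.

Answer: A=4, B=2, F=1, G=6, K=9, N=8, W=7, X=5, Y=3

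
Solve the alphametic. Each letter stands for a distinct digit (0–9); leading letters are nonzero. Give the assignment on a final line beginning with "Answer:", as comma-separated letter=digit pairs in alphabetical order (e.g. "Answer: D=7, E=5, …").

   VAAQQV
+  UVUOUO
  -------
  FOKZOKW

Step 1. [col 1: V + O ≡ W (mod 10)] several values work for O in column 1 (V + O ≡ W (mod 10), carry-in 0); try O=2. So O=2.
Step 2. [col 1: V + O ≡ W (mod 10)] no forcing yet in column 1 (carry-in 0); W=8 is free and consistent — try it, so W=8.
Step 3. [F] adding two 6-digit numbers gives at most 6+1 digits, and here it does — F is that final carry and must be 1. So F=1.
Step 4. [col 1: V + O ≡ W (mod 10)] column 1: given O=2, W=8, carry-in 0, and digits 1,2,8 already taken and all letters distinct, V+O≡W (mod 10) forces V=6. So V=6.
Step 5. [col 2: Q + U ≡ K (mod 10)] column 2 (Q + U ≡ K (mod 10), carry-in 0) doesn't pin Q yet; pick Q=9 and continue ⇒ Q=9.
Step 6. [col 2: Q + U ≡ K (mod 10)] K=4 is one option consistent with column 2 (Q + U ≡ K (mod 10), carry-in 0) — take it, so K=4.
Step 7. [col 2: Q + U ≡ K (mod 10)] in column 2 we have Q+U≡K with carry-in 0; given Q=9, K=4 and digits 1,2,4,6,8,9 already taken and all letters distinct, that pins U to 5 ⇒ U=5.
Step 8. [col 4: A + U ≡ Z (mod 10)] from column 4 (U=5, carry-in 1, digits 1,2,4,5,6,8,9 already taken and all letters distinct): Z must equal 3. So Z=3.
Step 9. [col 4: A + U ≡ Z (mod 10)] column 4 reads A+U+carry(1)=Z with U=5, Z=3; with digits 1,2,3,4,5,6,8,9 already taken and all letters distinct, the only value for A is 7. So A=7.

Answer: A=7, F=1, K=4, O=2, Q=9, U=5, V=6, W=8, Z=3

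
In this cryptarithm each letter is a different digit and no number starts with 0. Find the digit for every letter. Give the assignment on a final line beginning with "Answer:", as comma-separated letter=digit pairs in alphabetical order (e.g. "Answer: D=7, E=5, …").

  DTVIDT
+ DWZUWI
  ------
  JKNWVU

Step 1. [col 1: T + I ≡ U (mod 10)] U=9 is one option consistent with column 1 (T + I ≡ U (mod 10), carry-in 0) — take it, so U=9.
Step 2. [col 1: T + I ≡ U (mod 10)] no forcing yet in column 1 (carry-in 0); T=7 is free and consistent — try it ⇒ T=7.
Step 3. [col 1: T + I ≡ U (mod 10)] column 1: given T=7, U=9, carry-in 0, and digits 7,9 already taken and all letters distinct, T+I≡U (mod 10) forces I=2. So I=2.
Step 4. [col 2: D + W ≡ V (mod 10)] column 2 (D + W ≡ V (mod 10), carry-in 0) doesn't pin V yet; pick V=4 and continue ⇒ V=4.
Step 5. [col 2: D + W ≡ V (mod 10)] column 2 (D + W ≡ V (mod 10), carry-in 0) doesn't pin D yet; pick D=3 and continue, so D=3.
Step 6. [col 2: D + W ≡ V (mod 10)] column 2 reads D+W+carry(0)=V with D=3, V=4; with digits 2,3,4,7,9 already taken and all letters distinct, the only value for W is 1 ⇒ W=1.
Step 7. [col 4: V + Z ≡ N (mod 10)] no forcing yet in column 4 (carry-in 1); Z=0 is free and consistent — try it ⇒ Z=0.
Step 8. [col 4: V + Z ≡ N (mod 10)] column 4 reads V+Z+carry(1)=N with V=4, Z=0; with digits 0,1,2,3,4,7,9 already taken and all letters distinct, the only value for N is 5, so N=5.
Step 9. [col 5: T + W ≡ K (mod 10)] from column 5 (T=7, W=1, carry-in 0, digits 0,1,2,3,4,5,7,9 already taken and all letters distinct): K must equal 8. So K=8.
Step 10. [col 6: D + D ≡ J (mod 10)] from column 6 (D=3, carry-in 0, digits 0,1,2,3,4,5,7,8,9 already taken and all letters distinct): J must equal 6. So J=6.

Answer: D=3, I=2, J=6, K=8, N=5, T=7, U=9, V=4, W=1, Z=0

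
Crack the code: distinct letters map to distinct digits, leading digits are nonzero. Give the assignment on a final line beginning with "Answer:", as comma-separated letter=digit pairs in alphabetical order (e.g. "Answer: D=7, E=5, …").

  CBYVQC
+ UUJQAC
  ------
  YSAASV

Step 1. [col 1: C + C ≡ V (mod 10)] no forcing yet in column 1 (carry-in 0); V=8 is free and consistent — try it. So V=8.
Step 2. [col 1: C + C ≡ V (mod 10)] no forcing yet in column 1 (carry-in 0); C=4 is free and consistent — try it. So C=4.
Step 3. [col 2: Q + A ≡ S (mod 10)] column 2 (Q + A ≡ S (mod 10), carry-in 0) doesn't pin S yet; pick S=3 and continue, so S=3.
Step 4. [col 2: Q + A ≡ S (mod 10)] column 2 (Q + A ≡ S (mod 10), carry-in 0) doesn't pin Q yet; pick Q=7 and continue, so Q=7.
Step 5. [col 2: Q + A ≡ S (mod 10)] column 2 reads Q+A+carry(0)=S with Q=7, S=3; with digits 3,4,7,8 already taken and all letters distinct, the only value for A is 6 ⇒ A=6.
Step 6. [col 4: Y + J ≡ A (mod 10)] no forcing yet in column 4 (carry-in 1); J=0 is free and consistent — try it, so J=0.
Step 7. [col 4: Y + J ≡ A (mod 10)] in column 4 we have Y+J≡A with carry-in 1; given J=0, A=6 and digits 0,3,4,6,7,8 already taken and all letters distinct, that pins Y to 5. So Y=5.
Step 8. [col 5: B + U ≡ S (mod 10)] several values work for B in column 5 (B + U ≡ S (mod 10), carry-in 0); try B=2 ⇒ B=2.
Step 9. [col 5: B + U ≡ S (mod 10)] column 5: given B=2, S=3, carry-in 0, and digits 0,2,3,4,5,6,7,8 already taken and all letters distinct, B+U≡S (mod 10) forces U=1 ⇒ U=1.

Answer: A=6, B=2, C=4, J=0, Q=7, S=3, U=1, V=8, Y=5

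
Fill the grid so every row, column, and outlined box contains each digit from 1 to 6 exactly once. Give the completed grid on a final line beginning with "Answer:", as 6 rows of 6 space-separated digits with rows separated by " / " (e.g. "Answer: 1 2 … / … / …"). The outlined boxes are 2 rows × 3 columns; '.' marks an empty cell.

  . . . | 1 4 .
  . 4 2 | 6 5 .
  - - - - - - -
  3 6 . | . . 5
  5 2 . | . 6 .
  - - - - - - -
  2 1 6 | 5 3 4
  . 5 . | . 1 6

Step 1. [r4c6∈{1,3}] 1 has one home in col 6: r4c6 ⇒ r4c6=1.
Step 2. [r4c3∈{4}] r4c3 has the single candidate 4, so r4c3=4.
Step 3. [r1c2∈{3}] r1c2 has the single candidate 3, so r1c2=3.
Step 4. [r6c4∈{2}] only 2 remains possible at r6c4. So r6c4=2.
Step 5. [r4c4∈{3}] r4c4's peers cover all but 3. So r4c4=3.
Step 6. [r2c6∈{3}] r2c6's peers cover all but 3, so r2c6=3.
Step 7. [r1c3∈{5}] only 5 remains possible at r1c3 ⇒ r1c3=5.
Step 8. [r6c1∈{4}] only 4 remains possible at r6c1, so r6c1=4.
Step 9. [r6c3∈{3}] only 3 remains possible at r6c3. So r6c3=3.
Step 10. [r1c6∈{2}] nothing but 2 survives at r1c6, so r1c6=2.
Step 11. [r3c4∈{4}] nothing but 4 survives at r3c4 ⇒ r3c4=4.
Step 12. [r2c1∈{1}] r2c1 is down to just 1 ⇒ r2c1=1.
Step 13. [r3c5∈{2}] r3c5's peers cover all but 2, so r3c5=2.
Step 14. [r3c3∈{1}] r3c3 has the single candidate 1, so r3c3=1.
Step 15. [r1c1∈{6}] r1c1's peers cover all but 6 ⇒ r1c1=6.

Answer: 6 3 5 1 4 2 / 1 4 2 6 5 3 / 3 6 1 4 2 5 / 5 2 4 3 6 1 / 2 1 6 5 3 4 / 4 5 3 2 1 6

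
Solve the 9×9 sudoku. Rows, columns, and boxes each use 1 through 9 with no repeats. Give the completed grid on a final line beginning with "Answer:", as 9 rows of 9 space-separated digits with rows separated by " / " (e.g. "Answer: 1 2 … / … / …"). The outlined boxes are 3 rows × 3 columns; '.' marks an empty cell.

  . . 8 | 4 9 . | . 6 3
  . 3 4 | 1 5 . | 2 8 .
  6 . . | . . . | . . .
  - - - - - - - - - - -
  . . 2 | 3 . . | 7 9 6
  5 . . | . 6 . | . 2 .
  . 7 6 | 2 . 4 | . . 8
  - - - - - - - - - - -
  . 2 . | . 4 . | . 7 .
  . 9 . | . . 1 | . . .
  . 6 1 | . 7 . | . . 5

Step 1. [r9c6∈{2,3,8,9}] r9c6 is the only open cell in row 9 admitting 2, so r9c6=2.
Step 2. [r1c6∈{7}] r1c6 has the single candidate 7 ⇒ r1c6=7.
Step 3. [r3c4∈{8}] nothing but 8 survives at r3c4 ⇒ r3c4=8.
Step 4. [r9c4∈{9}] r9c4's peers cover all but 9 ⇒ r9c4=9.
Step 5. [r6c5∈{1}] only 1 remains possible at r6c5 ⇒ r6c5=1.
Step 6. [r3c8∈{1,4,5}] 1 has one home in col 8: r3c8. So r3c8=1.
Step 7. [r4c5∈{8}] only 8 remains possible at r4c5, so r4c5=8.
Step 8. [r8c5∈{3}] r8c5 is down to just 3, so r8c5=3.
Step 9. [r8c8∈{4}] r8c8's peers cover all but 4. So r8c8=4.
Step 10. [r9c8∈{3}] r9c8 is down to just 3 ⇒ r9c8=3.
Step 11. [r7c6∈{5,6,8}] 8 has one home in col 6: r7c6. So r7c6=8.
Step 12. [r3c2∈{5}] r3c2 is down to just 5. So r3c2=5.
Step 13. [r6c1∈{3,9}] in row 6, 9 fits only at r6c1, so r6c1=9.
Step 14. [r2c9∈{7,9}] 9 has one home in row 2: r2c9 ⇒ r2c9=9.
Step 15. [r1c2∈{1}] nothing but 1 survives at r1c2 ⇒ r1c2=1.
Step 16. [r9c7∈{8}] r9c7's peers cover all but 8. So r9c7=8.
Step 17. [r3c9∈{4,7}] across col 9, 7 lands solely at r3c9 ⇒ r3c9=7.
Step 18. [r5c9∈{1,4}] r5c9 is the only open cell in col 9 admitting 4. So r5c9=4.
Step 19. [r5c3∈{3}] r5c3 has the single candidate 3 ⇒ r5c3=3.
Step 20. [r7c3∈{5}] r7c3's peers cover all but 5, so r7c3=5.
Step 21. [r7c7∈{1,6,9}] 9 has one home in row 7: r7c7. So r7c7=9.
Step 22. [r8c7∈{6}] r8c7 has the single candidate 6 ⇒ r8c7=6.
Step 23. [r6c8∈{5}] only 5 remains possible at r6c8, so r6c8=5.
Step 24. [r8c1∈{7,8}] row 8 places 8 nowhere but r8c1. So r8c1=8.
Step 25. [r4c2∈{4}] nothing but 4 survives at r4c2, so r4c2=4.
Step 26. [r8c4∈{5}] only 5 remains possible at r8c4 ⇒ r8c4=5.
Step 27. [r5c4∈{7}] r5c4 has the single candidate 7. So r5c4=7.
Step 28. [r7c4∈{6}] only 6 remains possible at r7c4. So r7c4=6.
Step 29. [r5c6∈{9}] r5c6's peers cover all but 9, so r5c6=9.
Step 30. [r1c7∈{5}] r1c7's peers cover all but 5, so r1c7=5.
Step 31. [r8c9∈{2}] nothing but 2 survives at r8c9. So r8c9=2.
Step 32. [r4c6∈{5}] r4c6 is down to just 5 ⇒ r4c6=5.
Step 33. [r2c1∈{7}] nothing but 7 survives at r2c1 ⇒ r2c1=7.
Step 34. [r7c9∈{1}] r7c9's peers cover all but 1 ⇒ r7c9=1.
Step 35. [r3c6∈{3}] only 3 remains possible at r3c6. So r3c6=3.
Step 36. [r3c5∈{2}] r3c5 has the single candidate 2 ⇒ r3c5=2.
Step 37. [r9c1∈{4}] r9c1 has the single candidate 4, so r9c1=4.
Step 38. [r8c3∈{7}] r8c3 has the single candidate 7, so r8c3=7.
Step 39. [r2c6∈{6}] r2c6 is down to just 6, so r2c6=6.
Step 40. [r5c7∈{1}] only 1 remains possible at r5c7. So r5c7=1.
Step 41. [r3c3∈{9}] only 9 remains possible at r3c3 ⇒ r3c3=9.
Step 42. [r3c7∈{4}] r3c7 is down to just 4. So r3c7=4.
Step 43. [r1c1∈{2}] r1c1 has the single candidate 2 ⇒ r1c1=2.
Step 44. [r6c7∈{3}] only 3 remains possible at r6c7, so r6c7=3.
Step 45. [r5c2∈{8}] only 8 remains possible at r5c2, so r5c2=8.
Step 46. [r7c1∈{3}] r7c1's peers cover all but 3, so r7c1=3.
Step 47. [r4c1∈{1}] nothing but 1 survives at r4c1, so r4c1=1.

Answer: 2 1 8 4 9 7 5 6 3 / 7 3 4 1 5 6 2 8 9 / 6 5 9 8 2 3 4 1 7 / 1 4 2 3 8 5 7 9 6 / 5 8 3 7 6 9 1 2 4 / 9 7 6 2 1 4 3 5 8 / 3 2 5 6 4 8 9 7 1 / 8 9 7 5 3 1 6 4 2 / 4 6 1 9 7 2 8 3 5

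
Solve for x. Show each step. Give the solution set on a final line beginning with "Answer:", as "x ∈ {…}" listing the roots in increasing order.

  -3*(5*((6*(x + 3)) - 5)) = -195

Step 1. [-3*(5*((6*(x + 3)) - 5)) = -195] -3·(inner) — divide through by -3 ⇒ div: 5*((6*(x + 3)) - 5) = 65.
Step 2. [5*((6*(x + 3)) - 5) = 65] divide by the outer 5 ⇒ div: (6*(x + 3)) - 5 = 13.
Step 3. [(6*(x + 3)) - 5 = 13] -5 is outermost — add 5 both sides ⇒ sub: 6*(x + 3) = 18.
Step 4. [6*(x + 3) = 18] 6 out front; divide by 6, so div: x + 3 = 3.
Step 5. [x + 3 = 3] subtract 3: x sits inside (… + 3). So sub: x = 0.

Answer: x ∈ {0}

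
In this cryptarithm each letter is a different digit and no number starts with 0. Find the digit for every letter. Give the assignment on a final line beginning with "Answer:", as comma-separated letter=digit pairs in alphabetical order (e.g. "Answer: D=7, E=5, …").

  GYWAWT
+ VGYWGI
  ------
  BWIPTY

Step 1. [col 1: T + I ≡ Y (mod 10)] several values work for Y in column 1 (T + I ≡ Y (mod 10), carry-in 0); try Y=2. So Y=2.
Step 2. [col 1: T + I ≡ Y (mod 10)] column 1 (T + I ≡ Y (mod 10), carry-in 0) doesn't pin I yet; pick I=9 and continue, so I=9.
Step 3. [col 1: T + I ≡ Y (mod 10)] from column 1 (I=9, Y=2, carry-in 0, digits 2,9 already taken and all letters distinct): T must equal 3. So T=3.
Step 4. [col 2: W + G ≡ T (mod 10)] several values work for W in column 2 (W + G ≡ T (mod 10), carry-in 1); try W=7 ⇒ W=7.
Step 5. [col 2: W + G ≡ T (mod 10)] column 2 reads W+G+carry(1)=T with W=7, T=3; with digits 2,3,7,9 already taken and all letters distinct, the only value for G is 5 ⇒ G=5.
Step 6. [col 3: A + W ≡ P (mod 10)] P=8 is one option consistent with column 3 (A + W ≡ P (mod 10), carry-in 1) — take it. So P=8.
Step 7. [col 3: A + W ≡ P (mod 10)] column 3 reads A+W+carry(1)=P with W=7, P=8; with digits 2,3,5,7,8,9 already taken and all letters distinct, the only value for A is 0. So A=0.
Step 8. [col 6: G + V ≡ B (mod 10)] B=6 is one option consistent with column 6 (G + V ≡ B (mod 10), carry-in 0) — take it, so B=6.
Step 9. [col 6: G + V ≡ B (mod 10)] column 6: given G=5, B=6, carry-in 0, and digits 0,2,3,5,6,7,8,9 already taken and all letters distinct, G+V≡B (mod 10) forces V=1, so V=1.

Answer: A=0, B=6, G=5, I=9, P=8, T=3, V=1, W=7, Y=2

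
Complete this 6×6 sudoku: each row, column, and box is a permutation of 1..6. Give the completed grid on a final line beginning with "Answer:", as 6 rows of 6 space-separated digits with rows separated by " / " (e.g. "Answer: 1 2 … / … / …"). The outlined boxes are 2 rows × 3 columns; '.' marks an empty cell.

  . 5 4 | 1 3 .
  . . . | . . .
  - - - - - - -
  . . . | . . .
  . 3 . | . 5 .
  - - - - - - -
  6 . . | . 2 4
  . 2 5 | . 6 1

Step 1. [r3c2∈{1,4,6}] col 2 places 4 nowhere but r3c2 ⇒ r3c2=4.
Step 2. [r1c6∈{2,6}] row 1 places 6 nowhere but r1c6. So r1c6=6.
Step 3. [r4c6∈{2}] r4c6 is down to just 2 ⇒ r4c6=2.
Step 4. [r2c4∈{2,4,5}] across col 4, 2 lands solely at r2c4 ⇒ r2c4=2.
Step 5. [r4c1∈{1}] r4c1 is down to just 1. So r4c1=1.
Step 6. [r4c3∈{6}] r4c3 is down to just 6. So r4c3=6.
Step 7. [r6c4∈{3}] r6c4's peers cover all but 3 ⇒ r6c4=3.
Step 8. [r5c2∈{1}] only 1 remains possible at r5c2. So r5c2=1.
Step 9. [r3c3∈{2}] r3c3's peers cover all but 2 ⇒ r3c3=2.
Step 10. [r5c3∈{3}] r5c3's peers cover all but 3, so r5c3=3.
Step 11. [r3c4∈{6}] nothing but 6 survives at r3c4. So r3c4=6.
Step 12. [r2c6∈{5}] r2c6's peers cover all but 5, so r2c6=5.
Step 13. [r2c5∈{4}] nothing but 4 survives at r2c5, so r2c5=4.
Step 14. [r3c5∈{1}] r3c5's peers cover all but 1. So r3c5=1.
Step 15. [r6c1∈{4}] nothing but 4 survives at r6c1, so r6c1=4.
Step 16. [r1c1∈{2}] nothing but 2 survives at r1c1 ⇒ r1c1=2.
Step 17. [r2c2∈{6}] r2c2 is down to just 6, so r2c2=6.
Step 18. [r2c3∈{1}] r2c3 is down to just 1 ⇒ r2c3=1.
Step 19. [r5c4∈{5}] nothing but 5 survives at r5c4. So r5c4=5.
Step 20. [r3c6∈{3}] only 3 remains possible at r3c6, so r3c6=3.
Step 21. [r2c1∈{3}] r2c1's peers cover all but 3 ⇒ r2c1=3.
Step 22. [r3c1∈{5}] r3c1 is down to just 5 ⇒ r3c1=5.
Step 23. [r4c4∈{4}] r4c4 is down to just 4 ⇒ r4c4=4.

Answer: 2 5 4 1 3 6 / 3 6 1 2 4 5 / 5 4 2 6 1 3 / 1 3 6 4 5 2 / 6 1 3 5 2 4 / 4 2 5 3 6 1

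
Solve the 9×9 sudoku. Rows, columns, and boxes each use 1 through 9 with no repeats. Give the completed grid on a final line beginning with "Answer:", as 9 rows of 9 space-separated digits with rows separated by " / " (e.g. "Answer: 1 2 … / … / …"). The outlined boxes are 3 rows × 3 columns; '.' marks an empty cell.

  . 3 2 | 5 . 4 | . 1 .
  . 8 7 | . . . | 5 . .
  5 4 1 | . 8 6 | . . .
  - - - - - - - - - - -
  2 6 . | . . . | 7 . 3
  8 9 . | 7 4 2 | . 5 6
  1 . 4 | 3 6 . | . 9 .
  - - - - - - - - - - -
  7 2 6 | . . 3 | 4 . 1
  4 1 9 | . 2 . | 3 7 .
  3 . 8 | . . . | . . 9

Step 1. [r7c5∈{5,9}] across row 7, 5 lands solely at r7c5 ⇒ r7c5=5.
Step 2. [r8c6∈{8}] r8c6 has the single candidate 8, so r8c6=8.
Step 3. [r4c4∈{1,8,9}] col 4 places 8 nowhere but r4c4, so r4c4=8.
Step 4. [r1c5∈{7,9}] 7 has one home in box 2: r1c5. So r1c5=7.
Step 5. [r9c5∈{1}] only 1 remains possible at r9c5, so r9c5=1.
Step 6. [r2c4∈{1,2,9}] r2c4 is the only open cell in col 4 admitting 1. So r2c4=1.
Step 7. [r2c6∈{9}] nothing but 9 survives at r2c6 ⇒ r2c6=9.
Step 8. [r3c4∈{2}] nothing but 2 survives at r3c4 ⇒ r3c4=2.
Step 9. [r6c6∈{5}] only 5 remains possible at r6c6, so r6c6=5.
Step 10. [r1c1∈{6,9}] col 1 places 9 nowhere but r1c1. So r1c1=9.
Step 11. [r1c7∈{6,8}] row 1 places 6 nowhere but r1c7, so r1c7=6.
Step 12. [r9c7∈{2}] only 2 remains possible at r9c7 ⇒ r9c7=2.
Step 13. [r2c8∈{2,3,4}] r2c8 is the only open cell in col 8 admitting 2 ⇒ r2c8=2.
Step 14. [r9c4∈{4,6}] r9c4 is the only open cell in row 9 admitting 4, so r9c4=4.
Step 15. [r6c9∈{2,8}] 2 has one home in row 6: r6c9, so r6c9=2.
Step 16. [r2c1∈{6}] r2c1's peers cover all but 6. So r2c1=6.
Step 17. [r4c5∈{9}] r4c5 has the single candidate 9, so r4c5=9.
Step 18. [r9c6∈{7}] nothing but 7 survives at r9c6, so r9c6=7.
Step 19. [r8c4∈{6}] nothing but 6 survives at r8c4. So r8c4=6.
Step 20. [r5c7∈{1}] nothing but 1 survives at r5c7. So r5c7=1.
Step 21. [r7c8∈{8}] r7c8 has the single candidate 8 ⇒ r7c8=8.
Step 22. [r4c3∈{5}] r4c3 is down to just 5, so r4c3=5.
Step 23. [r7c4∈{9}] r7c4's peers cover all but 9. So r7c4=9.
Step 24. [r4c8∈{4}] r4c8's peers cover all but 4. So r4c8=4.
Step 25. [r3c9∈{7}] r3c9 has the single candidate 7, so r3c9=7.
Step 26. [r9c2∈{5}] r9c2 is down to just 5. So r9c2=5.
Step 27. [r5c3∈{3}] r5c3's peers cover all but 3. So r5c3=3.
Step 28. [r2c9∈{4}] r2c9 is down to just 4, so r2c9=4.
Step 29. [r4c6∈{1}] nothing but 1 survives at r4c6, so r4c6=1.
Step 30. [r3c8∈{3}] nothing but 3 survives at r3c8. So r3c8=3.
Step 31. [r3c7∈{9}] r3c7's peers cover all but 9, so r3c7=9.
Step 32. [r1c9∈{8}] only 8 remains possible at r1c9, so r1c9=8.
Step 33. [r6c7∈{8}] nothing but 8 survives at r6c7 ⇒ r6c7=8.
Step 34. [r2c5∈{3}] r2c5 has the single candidate 3, so r2c5=3.
Step 35. [r6c2∈{7}] r6c2 has the single candidate 7. So r6c2=7.
Step 36. [r8c9∈{5}] r8c9's peers cover all but 5. So r8c9=5.
Step 37. [r9c8∈{6}] only 6 remains possible at r9c8, so r9c8=6.

Answer: 9 3 2 5 7 4 6 1 8 / 6 8 7 1 3 9 5 2 4 / 5 4 1 2 8 6 9 3 7 / 2 6 5 8 9 1 7 4 3 / 8 9 3 7 4 2 1 5 6 / 1 7 4 3 6 5 8 9 2 / 7 2 6 9 5 3 4 8 1 / 4 1 9 6 2 8 3 7 5 / 3 5 8 4 1 7 2 6 9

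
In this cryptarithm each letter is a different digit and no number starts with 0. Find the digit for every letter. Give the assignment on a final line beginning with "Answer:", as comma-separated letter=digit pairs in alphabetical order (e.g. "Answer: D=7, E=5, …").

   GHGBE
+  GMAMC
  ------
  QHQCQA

Step 1. [col 1: E + C ≡ A (mod 10)] no forcing yet in column 1 (carry-in 0); A=0 is free and consistent — try it ⇒ A=0.
Step 2. [Q] Q is the leading digit of a 6-digit sum of two 5-digit numbers; the final carry is exactly 1. So Q=1.
Step 3. [col 1: E + C ≡ A (mod 10)] several values work for E in column 1 (E + C ≡ A (mod 10), carry-in 0); try E=2, so E=2.
Step 4. [col 1: E + C ≡ A (mod 10)] column 1 reads E+C+carry(0)=A with E=2, A=0; with digits 0,1,2 already taken and all letters distinct, the only value for C is 8 ⇒ C=8.
Step 5. [col 2: B + M ≡ Q (mod 10)] B=4 is one option consistent with column 2 (B + M ≡ Q (mod 10), carry-in 1) — take it ⇒ B=4.
Step 6. [col 2: B + M ≡ Q (mod 10)] in column 2 we have B+M≡Q with carry-in 1; given B=4, Q=1 and digits 0,1,2,4,8 already taken and all letters distinct, that pins M to 6 ⇒ M=6.
Step 7. [col 3: G + A ≡ C (mod 10)] in column 3 we have G+A≡C with carry-in 1; given A=0, C=8 and digits 0,1,2,4,6,8 already taken and all letters distinct, that pins G to 7 ⇒ G=7.
Step 8. [col 4: H + M ≡ Q (mod 10)] column 4 reads H+M+carry(0)=Q with M=6, Q=1; with digits 0,1,2,4,6,7,8 already taken and all letters distinct, the only value for H is 5. So H=5.

Answer: A=0, B=4, C=8, E=2, G=7, H=5, M=6, Q=1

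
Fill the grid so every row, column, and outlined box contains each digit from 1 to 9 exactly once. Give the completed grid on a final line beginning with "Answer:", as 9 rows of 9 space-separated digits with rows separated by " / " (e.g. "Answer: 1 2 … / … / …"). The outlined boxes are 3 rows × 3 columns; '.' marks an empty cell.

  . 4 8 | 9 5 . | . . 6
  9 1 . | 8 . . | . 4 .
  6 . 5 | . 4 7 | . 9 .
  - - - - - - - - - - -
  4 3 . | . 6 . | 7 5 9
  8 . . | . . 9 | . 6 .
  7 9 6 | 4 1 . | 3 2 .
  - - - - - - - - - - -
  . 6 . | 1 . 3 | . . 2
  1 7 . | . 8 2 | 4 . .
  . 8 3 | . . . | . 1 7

Step 1. [r3c2∈{2}] r3c2 is down to just 2. So r3c2=2.
Step 2. [r5c7∈{1}] only 1 remains possible at r5c7 ⇒ r5c7=1.
Step 3. [r9c7∈{5,6,9}] 6 has one home in col 7: r9c7 ⇒ r9c7=6.
Step 4. [r9c4∈{5}] r9c4 is down to just 5, so r9c4=5.
Step 5. [r7c7∈{5,8,9}] r7c7 is the only open cell in col 7 admitting 9, so r7c7=9.
Step 6. [r5c4∈{2,3,7}] r5c4 is the only open cell in col 4 admitting 7, so r5c4=7.
Step 7. [r2c5∈{2,3}] box 2 places 2 nowhere but r2c5, so r2c5=2.
Step 8. [r2c9∈{3,5}] across row 2, 3 lands solely at r2c9, so r2c9=3.
Step 9. [r6c9∈{8}] only 8 remains possible at r6c9 ⇒ r6c9=8.
Step 10. [r5c3∈{2}] nothing but 2 survives at r5c3 ⇒ r5c3=2.
Step 11. [r5c5∈{3}] r5c5 is down to just 3 ⇒ r5c5=3.
Step 12. [r8c8∈{3}] nothing but 3 survives at r8c8 ⇒ r8c8=3.
Step 13. [r8c3∈{9}] r8c3 is down to just 9 ⇒ r8c3=9.
Step 14. [r1c7∈{2}] r1c7 is down to just 2. So r1c7=2.
Step 15. [r7c8∈{8}] r7c8 is down to just 8 ⇒ r7c8=8.
Step 16. [r8c4∈{6}] nothing but 6 survives at r8c4. So r8c4=6.
Step 17. [r3c9∈{1}] only 1 remains possible at r3c9. So r3c9=1.
Step 18. [r9c6∈{4}] nothing but 4 survives at r9c6 ⇒ r9c6=4.
Step 19. [r1c1∈{3}] only 3 remains possible at r1c1 ⇒ r1c1=3.
Step 20. [r7c5∈{7}] r7c5 has the single candidate 7. So r7c5=7.
Step 21. [r1c8∈{7}] r1c8's peers cover all but 7. So r1c8=7.
Step 22. [r9c5∈{9}] nothing but 9 survives at r9c5 ⇒ r9c5=9.
Step 23. [r5c9∈{4}] only 4 remains possible at r5c9. So r5c9=4.
Step 24. [r3c4∈{3}] r3c4 is down to just 3 ⇒ r3c4=3.
Step 25. [r2c3∈{7}] only 7 remains possible at r2c3. So r2c3=7.
Step 26. [r1c6∈{1}] only 1 remains possible at r1c6. So r1c6=1.
Step 27. [r5c2∈{5}] r5c2 has the single candidate 5 ⇒ r5c2=5.
Step 28. [r2c7∈{5}] r2c7's peers cover all but 5, so r2c7=5.
Step 29. [r8c9∈{5}] nothing but 5 survives at r8c9, so r8c9=5.
Step 30. [r7c3∈{4}] r7c3 is down to just 4. So r7c3=4.
Step 31. [r4c6∈{8}] r4c6 is down to just 8 ⇒ r4c6=8.
Step 32. [r3c7∈{8}] r3c7's peers cover all but 8 ⇒ r3c7=8.
Step 33. [r6c6∈{5}] only 5 remains possible at r6c6 ⇒ r6c6=5.
Step 34. [r7c1∈{5}] r7c1 is down to just 5, so r7c1=5.
Step 35. [r4c3∈{1}] r4c3 has the single candidate 1 ⇒ r4c3=1.
Step 36. [r4c4∈{2}] nothing but 2 survives at r4c4, so r4c4=2.
Step 37. [r2c6∈{6}] nothing but 6 survives at r2c6 ⇒ r2c6=6.
Step 38. [r9c1∈{2}] r9c1 is down to just 2. So r9c1=2.

Answer: 3 4 8 9 5 1 2 7 6 / 9 1 7 8 2 6 5 4 3 / 6 2 5 3 4 7 8 9 1 / 4 3 1 2 6 8 7 5 9 / 8 5 2 7 3 9 1 6 4 / 7 9 6 4 1 5 3 2 8 / 5 6 4 1 7 3 9 8 2 / 1 7 9 6 8 2 4 3 5 / 2 8 3 5 9 4 6 1 7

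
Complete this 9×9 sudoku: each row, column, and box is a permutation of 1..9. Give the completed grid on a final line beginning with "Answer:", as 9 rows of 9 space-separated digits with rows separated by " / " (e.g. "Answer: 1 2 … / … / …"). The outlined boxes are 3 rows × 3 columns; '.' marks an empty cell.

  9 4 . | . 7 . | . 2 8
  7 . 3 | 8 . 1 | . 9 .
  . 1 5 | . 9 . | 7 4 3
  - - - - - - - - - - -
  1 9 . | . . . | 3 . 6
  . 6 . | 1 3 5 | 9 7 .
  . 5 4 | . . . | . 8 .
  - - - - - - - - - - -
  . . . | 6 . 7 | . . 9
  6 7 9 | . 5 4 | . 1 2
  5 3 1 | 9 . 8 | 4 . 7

Step 1. [r4c6∈{2}] only 2 remains possible at r4c6, so r4c6=2.
Step 2. [r7c2∈{2,8}] col 2 places 8 nowhere but r7c2 ⇒ r7c2=8.
Step 3. [r7c3∈{2}] r7c3's peers cover all but 2 ⇒ r7c3=2.
Step 4. [r5c1∈{2,8}] row 5 places 2 nowhere but r5c1, so r5c1=2.
Step 5. [r7c7∈{5}] nothing but 5 survives at r7c7 ⇒ r7c7=5.
Step 6. [r3c6∈{6}] r3c6 has the single candidate 6, so r3c6=6.
Step 7. [r2c5∈{2,4}] row 2 places 4 nowhere but r2c5. So r2c5=4.
Step 8. [r1c7∈{1,6}] across row 1, 1 lands solely at r1c7 ⇒ r1c7=1.
Step 9. [r4c3∈{7,8}] r4c3 is the only open cell in col 3 admitting 7. So r4c3=7.
Step 10. [r8c4∈{3}] nothing but 3 survives at r8c4, so r8c4=3.
Step 11. [r6c9∈{1}] only 1 remains possible at r6c9. So r6c9=1.
Step 12. [r3c4∈{2}] nothing but 2 survives at r3c4 ⇒ r3c4=2.
Step 13. [r6c1∈{3}] r6c1 is down to just 3. So r6c1=3.
Step 14. [r6c4∈{7}] only 7 remains possible at r6c4 ⇒ r6c4=7.
Step 15. [r6c5∈{6}] r6c5 has the single candidate 6, so r6c5=6.
Step 16. [r2c2∈{2}] r2c2's peers cover all but 2. So r2c2=2.
Step 17. [r5c3∈{8}] nothing but 8 survives at r5c3. So r5c3=8.
Step 18. [r4c5∈{8}] nothing but 8 survives at r4c5 ⇒ r4c5=8.
Step 19. [r2c9∈{5}] r2c9 has the single candidate 5, so r2c9=5.
Step 20. [r6c7∈{2}] only 2 remains possible at r6c7 ⇒ r6c7=2.
Step 21. [r4c8∈{5}] r4c8's peers cover all but 5, so r4c8=5.
Step 22. [r3c1∈{8}] only 8 remains possible at r3c1, so r3c1=8.
Step 23. [r5c9∈{4}] r5c9's peers cover all but 4. So r5c9=4.
Step 24. [r4c4∈{4}] r4c4's peers cover all but 4 ⇒ r4c4=4.
Step 25. [r7c8∈{3}] only 3 remains possible at r7c8, so r7c8=3.
Step 26. [r8c7∈{8}] only 8 remains possible at r8c7. So r8c7=8.
Step 27. [r1c4∈{5}] only 5 remains possible at r1c4. So r1c4=5.
Step 28. [r9c5∈{2}] r9c5 has the single candidate 2 ⇒ r9c5=2.
Step 29. [r7c1∈{4}] r7c1's peers cover all but 4, so r7c1=4.
Step 30. [r6c6∈{9}] r6c6 has the single candidate 9. So r6c6=9.
Step 31. [r7c5∈{1}] r7c5 is down to just 1, so r7c5=1.
Step 32. [r9c8∈{6}] r9c8 has the single candidate 6, so r9c8=6.
Step 33. [r1c3∈{6}] r1c3 has the single candidate 6, so r1c3=6.
Step 34. [r2c7∈{6}] r2c7 is down to just 6, so r2c7=6.
Step 35. [r1c6∈{3}] nothing but 3 survives at r1c6. So r1c6=3.

Answer: 9 4 6 5 7 3 1 2 8 / 7 2 3 8 4 1 6 9 5 / 8 1 5 2 9 6 7 4 3 / 1 9 7 4 8 2 3 5 6 / 2 6 8 1 3 5 9 7 4 / 3 5 4 7 6 9 2 8 1 / 4 8 2 6 1 7 5 3 9 / 6 7 9 3 5 4 8 1 2 / 5 3 1 9 2 8 4 6 7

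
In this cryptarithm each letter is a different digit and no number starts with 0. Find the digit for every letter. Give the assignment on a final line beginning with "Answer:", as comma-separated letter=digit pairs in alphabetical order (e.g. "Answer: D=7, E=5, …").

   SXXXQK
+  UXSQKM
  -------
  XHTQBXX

Step 1. [col 1: K + M ≡ X (mod 10)] several values work for K in column 1 (K + M ≡ X (mod 10), carry-in 0); try K=3, so K=3.
Step 2. [col 1: K + M ≡ X (mod 10)] M=8 is one option consistent with column 1 (K + M ≡ X (mod 10), carry-in 0) — take it, so M=8.
Step 3. [col 1: K + M ≡ X (mod 10)] from column 1 (K=3, M=8, carry-in 0, digits 3,8 already taken and all letters distinct): X must equal 1, so X=1.
Step 4. [col 2: Q + K ≡ X (mod 10)] from column 2 (K=3, X=1, carry-in 1, digits 1,3,8 already taken and all letters distinct): Q must equal 7, so Q=7.
Step 5. [col 3: X + Q ≡ B (mod 10)] column 3 reads X+Q+carry(1)=B with X=1, Q=7; with digits 1,3,7,8 already taken and all letters distinct, the only value for B is 9. So B=9.
Step 6. [col 4: X + S ≡ Q (mod 10)] from column 4 (X=1, Q=7, carry-in 0, digits 1,3,7,8,9 already taken and all letters distinct): S must equal 6 ⇒ S=6.
Step 7. [col 5: X + X ≡ T (mod 10)] column 5 reads X+X+carry(0)=T with X=1; with digits 1,3,6,7,8,9 already taken and all letters distinct, the only value for T is 2, so T=2.
Step 8. [col 6: S + U ≡ H (mod 10)] column 6 reads S+U+carry(0)=H with S=6; with digits 1,2,3,6,7,8,9 already taken and all letters distinct, the only value for H is 0. So H=0.
Step 9. [col 6: S + U ≡ H (mod 10)] in column 6 we have S+U≡H with carry-in 0; given S=6, H=0 and digits 0,1,2,3,6,7,8,9 already taken and all letters distinct, that pins U to 4 ⇒ U=4.

Answer: B=9, H=0, K=3, M=8, Q=7, S=6, T=2, U=4, X=1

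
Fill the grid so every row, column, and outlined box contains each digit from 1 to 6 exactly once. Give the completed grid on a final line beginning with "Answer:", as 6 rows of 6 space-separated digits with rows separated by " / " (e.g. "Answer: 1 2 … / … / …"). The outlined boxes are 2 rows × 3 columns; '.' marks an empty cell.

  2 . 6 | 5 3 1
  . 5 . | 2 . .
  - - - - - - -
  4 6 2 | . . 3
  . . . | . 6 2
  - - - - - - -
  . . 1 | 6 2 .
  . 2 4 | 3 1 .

Step 1. [r4c2∈{1,3}] across col 2, 1 lands solely at r4c2 ⇒ r4c2=1.
Step 2. [r4c3∈{3,5}] 5 has one home in col 3: r4c3 ⇒ r4c3=5.
Step 3. [r4c1∈{3}] r4c1 has the single candidate 3 ⇒ r4c1=3.
Step 4. [r5c6∈{4,5}] across row 5, 4 lands solely at r5c6 ⇒ r5c6=4.
Step 5. [r6c1∈{5,6}] 6 has one home in row 6: r6c1. So r6c1=6.
Step 6. [r2c3∈{3}] r2c3 has the single candidate 3. So r2c3=3.
Step 7. [r3c5∈{5}] r3c5 has the single candidate 5. So r3c5=5.
Step 8. [r2c6∈{6}] r2c6 is down to just 6. So r2c6=6.
Step 9. [r1c2∈{4}] r1c2 is down to just 4, so r1c2=4.
Step 10. [r4c4∈{4}] r4c4 is down to just 4. So r4c4=4.
Step 11. [r6c6∈{5}] r6c6 is down to just 5. So r6c6=5.
Step 12. [r5c1∈{5}] only 5 remains possible at r5c1, so r5c1=5.
Step 13. [r2c1∈{1}] r2c1's peers cover all but 1. So r2c1=1.
Step 14. [r5c2∈{3}] nothing but 3 survives at r5c2 ⇒ r5c2=3.
Step 15. [r3c4∈{1}] r3c4's peers cover all but 1 ⇒ r3c4=1.
Step 16. [r2c5∈{4}] r2c5's peers cover all but 4. So r2c5=4.

Answer: 2 4 6 5 3 1 / 1 5 3 2 4 6 / 4 6 2 1 5 3 / 3 1 5 4 6 2 / 5 3 1 6 2 4 / 6 2 4 3 1 5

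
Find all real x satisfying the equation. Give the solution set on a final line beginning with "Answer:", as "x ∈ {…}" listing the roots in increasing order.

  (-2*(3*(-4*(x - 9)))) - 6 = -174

Step 1. [(-2*(3*(-4*(x - 9)))) - 6 = -174] common factor -2 (LHS and -174) — divide through, so factor: (3*(-4*(x - 9))) + 3 = 87.
Step 2. [(3*(-4*(x - 9))) + 3 = 87] 3 | LHS and 3 | 87: pull 3 out. So factor: (-4*(x - 9)) + 1 = 29.
Step 3. [(-4*(x - 9)) + 1 = 29] 1 comes off first (subtract 1) ⇒ sub: -4*(x - 9) = 28.
Step 4. [-4*(x - 9) = 28] leading coefficient -4: divide by -4. So div: x - 9 = -7.
Step 5. [x - 9 = -7] the outer -9 inverts by adding 9. So sub: x = 2.

Answer: x ∈ {2}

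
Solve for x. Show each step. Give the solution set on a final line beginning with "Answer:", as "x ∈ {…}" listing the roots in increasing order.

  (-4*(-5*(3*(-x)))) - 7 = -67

Step 1. [(-4*(-5*(3*(-x)))) - 7 = -67] -7 is outermost — add 7 both sides ⇒ sub: -4*(-5*(3*(-x))) = -60.
Step 2. [-4*(-5*(3*(-x))) = -60] LHS = -4·(…); ÷-4 both sides, so div: -5*(3*(-x)) = 15.
Step 3. [-5*(3*(-x)) = 15] divide by the outer -5. So div: 3*(-x) = -3.
Step 4. [3*(-x) = -3] leading coefficient 3: divide by 3 ⇒ div: -x = -1.
Step 5. [-x = -1] flip signs both sides. So neg: x = 1.

Answer: x ∈ {1}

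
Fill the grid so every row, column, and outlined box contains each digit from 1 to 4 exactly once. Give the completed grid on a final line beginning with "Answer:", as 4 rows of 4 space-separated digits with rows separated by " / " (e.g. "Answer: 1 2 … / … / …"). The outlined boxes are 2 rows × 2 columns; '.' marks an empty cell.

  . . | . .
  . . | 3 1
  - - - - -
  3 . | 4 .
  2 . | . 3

Step 1. [r1c4∈{2,4}] across col 4, 4 lands solely at r1c4, so r1c4=4.
Step 2. [r4c2∈{1,4}] row 4 places 4 nowhere but r4c2 ⇒ r4c2=4.
Step 3. [r1c2∈{1,2,3}] r1c2 is the only open cell in row 1 admitting 3 ⇒ r1c2=3.
Step 4. [r1c1∈{1}] r1c1 is down to just 1, so r1c1=1.
Step 5. [r3c2∈{1}] r3c2's peers cover all but 1. So r3c2=1.
Step 6. [r2c2∈{2}] r2c2 has the single candidate 2. So r2c2=2.
Step 7. [r2c1∈{4}] r2c1 is down to just 4, so r2c1=4.
Step 8. [r1c3∈{2}] r1c3 is down to just 2, so r1c3=2.
Step 9. [r4c3∈{1}] r4c3 is down to just 1 ⇒ r4c3=1.
Step 10. [r3c4∈{2}] nothing but 2 survives at r3c4. So r3c4=2.

Answer: 1 3 2 4 / 4 2 3 1 / 3 1 4 2 / 2 4 1 3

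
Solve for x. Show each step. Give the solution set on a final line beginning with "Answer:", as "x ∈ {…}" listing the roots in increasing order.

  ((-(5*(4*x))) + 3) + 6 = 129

Step 1. [((-(5*(4*x))) + 3) + 6 = 129] peel the +6: subtract 6 from each side, so sub: (-(5*(4*x))) + 3 = 123.
Step 2. [(-(5*(4*x))) + 3 = 123] the outer +3 inverts by subtracting 3 ⇒ sub: -(5*(4*x)) = 120.
Step 3. [-(5*(4*x)) = 120] flip signs both sides ⇒ neg: 5*(4*x) = -120.
Step 4. [5*(4*x) = -120] leading coefficient 5: divide by 5. So div: 4*x = -24.
Step 5. [4*x = -24] 4 out front; divide by 4. So div: x = -6.

Answer: x ∈ {-6}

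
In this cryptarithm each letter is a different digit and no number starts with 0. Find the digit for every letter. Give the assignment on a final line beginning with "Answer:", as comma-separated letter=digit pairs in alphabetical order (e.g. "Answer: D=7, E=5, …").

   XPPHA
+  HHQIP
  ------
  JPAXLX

Step 1. [col 1: A + P ≡ X (mod 10)] A=6 is one option consistent with column 1 (A + P ≡ X (mod 10), carry-in 0) — take it ⇒ A=6.
Step 2. [col 1: A + P ≡ X (mod 10)] column 1 (A + P ≡ X (mod 10), carry-in 0) doesn't pin P yet; pick P=2 and continue ⇒ P=2.
Step 3. [J] J is the leading digit of a 6-digit sum of two 5-digit numbers; the final carry is exactly 1. So J=1.
Step 4. [col 1: A + P ≡ X (mod 10)] in column 1 we have A+P≡X with carry-in 0; given A=6, P=2 and digits 1,2,6 already taken and all letters distinct, that pins X to 8 ⇒ X=8.
Step 5. [col 2: H + I ≡ L (mod 10)] several values work for H in column 2 (H + I ≡ L (mod 10), carry-in 0); try H=4. So H=4.
Step 6. [col 2: H + I ≡ L (mod 10)] I=9 is one option consistent with column 2 (H + I ≡ L (mod 10), carry-in 0) — take it. So I=9.
Step 7. [col 2: H + I ≡ L (mod 10)] column 2: given H=4, I=9, carry-in 0, and digits 1,2,4,6,8,9 already taken and all letters distinct, H+I≡L (mod 10) forces L=3, so L=3.
Step 8. [col 3: P + Q ≡ X (mod 10)] column 3 reads P+Q+carry(1)=X with P=2, X=8; with digits 1,2,3,4,6,8,9 already taken and all letters distinct, the only value for Q is 5 ⇒ Q=5.

Answer: A=6, H=4, I=9, J=1, L=3, P=2, Q=5, X=8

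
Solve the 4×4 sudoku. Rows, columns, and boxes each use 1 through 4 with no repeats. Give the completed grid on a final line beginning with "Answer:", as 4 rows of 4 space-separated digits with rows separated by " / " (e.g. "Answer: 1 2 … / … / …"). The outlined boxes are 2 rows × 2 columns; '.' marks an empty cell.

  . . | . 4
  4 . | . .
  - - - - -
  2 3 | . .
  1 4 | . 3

Step 1. [r2c4∈{1,2}] in col 4, 2 fits only at r2c4, so r2c4=2.
Step 2. [r2c2∈{1}] nothing but 1 survives at r2c2 ⇒ r2c2=1.
Step 3. [r1c3∈{1,3}] across row 1, 1 lands solely at r1c3, so r1c3=1.
Step 4. [r2c3∈{3}] r2c3 is down to just 3, so r2c3=3.
Step 5. [r3c3∈{4}] only 4 remains possible at r3c3, so r3c3=4.
Step 6. [r1c2∈{2}] r1c2's peers cover all but 2, so r1c2=2.
Step 7. [r3c4∈{1}] only 1 remains possible at r3c4. So r3c4=1.
Step 8. [r4c3∈{2}] nothing but 2 survives at r4c3 ⇒ r4c3=2.
Step 9. [r1c1∈{3}] only 3 remains possible at r1c1, so r1c1=3.

Answer: 3 2 1 4 / 4 1 3 2 / 2 3 4 1 / 1 4 2 3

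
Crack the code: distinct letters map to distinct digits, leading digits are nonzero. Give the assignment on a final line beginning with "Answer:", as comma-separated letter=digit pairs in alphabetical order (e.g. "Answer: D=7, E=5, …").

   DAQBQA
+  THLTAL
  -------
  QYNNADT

Step 1. [Q] Q is the leading digit of a 7-digit sum of two 6-digit numbers; the final carry is exactly 1. So Q=1.
Step 2. [col 1: A + L ≡ T (mod 10)] A=5 is one option consistent with column 1 (A + L ≡ T (mod 10), carry-in 0) — take it ⇒ A=5.
Step 3. [col 1: A + L ≡ T (mod 10)] L=8 is one option consistent with column 1 (A + L ≡ T (mod 10), carry-in 0) — take it. So L=8.
Step 4. [col 1: A + L ≡ T (mod 10)] from column 1 (A=5, L=8, carry-in 0, digits 1,5,8 already taken and all letters distinct): T must equal 3. So T=3.
Step 5. [col 2: Q + A ≡ D (mod 10)] column 2 reads Q+A+carry(1)=D with Q=1, A=5; with digits 1,3,5,8 already taken and all letters distinct, the only value for D is 7. So D=7.
Step 6. [col 3: B + T ≡ A (mod 10)] column 3 reads B+T+carry(0)=A with T=3, A=5; with digits 1,3,5,7,8 already taken and all letters distinct, the only value for B is 2, so B=2.
Step 7. [col 4: Q + L ≡ N (mod 10)] in column 4 we have Q+L≡N with carry-in 0; given Q=1, L=8 and digits 1,2,3,5,7,8 already taken and all letters distinct, that pins N to 9, so N=9.
Step 8. [col 5: A + H ≡ N (mod 10)] column 5 reads A+H+carry(0)=N with A=5, N=9; with digits 1,2,3,5,7,8,9 already taken and all letters distinct, the only value for H is 4, so H=4.
Step 9. [col 6: D + T ≡ Y (mod 10)] from column 6 (D=7, T=3, carry-in 0, digits 1,2,3,4,5,7,8,9 already taken and all letters distinct): Y must equal 0, so Y=0.

Answer: A=5, B=2, D=7, H=4, L=8, N=9, Q=1, T=3, Y=0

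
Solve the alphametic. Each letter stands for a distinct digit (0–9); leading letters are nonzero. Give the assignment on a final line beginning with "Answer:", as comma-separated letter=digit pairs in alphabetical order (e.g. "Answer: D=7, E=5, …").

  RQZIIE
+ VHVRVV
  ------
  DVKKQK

Step 1. [col 1: E + V ≡ K (mod 10)] column 1 (E + V ≡ K (mod 10), carry-in 0) doesn't pin V yet; pick V=7 and continue, so V=7.
Step 2. [col 1: E + V ≡ K (mod 10)] several values work for E in column 1 (E + V ≡ K (mod 10), carry-in 0); try E=4. So E=4.
Step 3. [col 1: E + V ≡ K (mod 10)] in column 1 we have E+V≡K with carry-in 0; given E=4, V=7 and digits 4,7 already taken and all letters distinct, that pins K to 1 ⇒ K=1.
Step 4. [col 2: I + V ≡ Q (mod 10)] I=8 is one option consistent with column 2 (I + V ≡ Q (mod 10), carry-in 1) — take it, so I=8.
Step 5. [col 2: I + V ≡ Q (mod 10)] from column 2 (I=8, V=7, carry-in 1, digits 1,4,7,8 already taken and all letters distinct): Q must equal 6. So Q=6.
Step 6. [col 3: I + R ≡ K (mod 10)] from column 3 (I=8, K=1, carry-in 1, digits 1,4,6,7,8 already taken and all letters distinct): R must equal 2, so R=2.
Step 7. [col 4: Z + V ≡ K (mod 10)] in column 4 we have Z+V≡K with carry-in 1; given V=7, K=1 and digits 1,2,4,6,7,8 already taken and all letters distinct, that pins Z to 3, so Z=3.
Step 8. [col 5: Q + H ≡ V (mod 10)] column 5 reads Q+H+carry(1)=V with Q=6, V=7; with digits 1,2,3,4,6,7,8 already taken and all letters distinct, the only value for H is 0, so H=0.
Step 9. [col 6: R + V ≡ D (mod 10)] column 6: given R=2, V=7, carry-in 0, and digits 0,1,2,3,4,6,7,8 already taken and all letters distinct, R+V≡D (mod 10) forces D=9 ⇒ D=9.

Answer: D=9, E=4, H=0, I=8, K=1, Q=6, R=2, V=7, Z=3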